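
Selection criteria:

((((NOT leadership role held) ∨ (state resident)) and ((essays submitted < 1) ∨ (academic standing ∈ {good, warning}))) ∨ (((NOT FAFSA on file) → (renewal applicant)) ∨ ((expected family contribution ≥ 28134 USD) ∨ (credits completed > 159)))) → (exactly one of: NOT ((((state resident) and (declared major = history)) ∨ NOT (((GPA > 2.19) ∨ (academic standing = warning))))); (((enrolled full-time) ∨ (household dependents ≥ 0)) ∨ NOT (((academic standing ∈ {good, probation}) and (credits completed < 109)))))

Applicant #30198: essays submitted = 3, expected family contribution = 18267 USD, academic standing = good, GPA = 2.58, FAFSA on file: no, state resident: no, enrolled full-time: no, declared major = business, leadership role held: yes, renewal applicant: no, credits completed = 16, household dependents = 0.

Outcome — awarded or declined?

Awarded

Atomic conditions:
  NOT leadership role held: yes → false
  state resident: no → false
  essays submitted < 1: 3 < 1 is false
  academic standing ∈ {good, warning}: good is in the set → true
  NOT FAFSA on file: no → true
  renewal applicant: no → false
  expected family contribution ≥ 28134 USD: 18267 ≥ 28134 is false
  credits completed > 159: 16 > 159 is false
  declared major = history: business == history is false
  GPA > 2.19: 2.58 > 2.19 is true
  academic standing = warning: good == warning is false
  enrolled full-time: no → false
  household dependents ≥ 0: 0 ≥ 0 is true
  academic standing ∈ {good, probation}: good is in the set → true
  credits completed < 109: 16 < 109 is true
Combine:
[1.1.1] false OR false = false
[1.1.2] false OR true = true
[1.1] false AND true = false
[1.2.1] true → false = false
[1.2.2] false OR false = false
[1.2] false OR false = false
[1] false OR false = false
[2.1.1.1] false AND false = false
[2.1.1.2.1] true OR false = true
[2.1.1.2] NOT true = false
[2.1.1] false OR false = false
[2.1] NOT false = true
[2.2.1] false OR true = true
[2.2.2.1] true AND true = true
[2.2.2] NOT true = false
[2.2] true OR false = true
[2] exactly-one(true, true) = false
[root] false → false (antecedent false ⇒ implication holds) = true
Overall: true → awarded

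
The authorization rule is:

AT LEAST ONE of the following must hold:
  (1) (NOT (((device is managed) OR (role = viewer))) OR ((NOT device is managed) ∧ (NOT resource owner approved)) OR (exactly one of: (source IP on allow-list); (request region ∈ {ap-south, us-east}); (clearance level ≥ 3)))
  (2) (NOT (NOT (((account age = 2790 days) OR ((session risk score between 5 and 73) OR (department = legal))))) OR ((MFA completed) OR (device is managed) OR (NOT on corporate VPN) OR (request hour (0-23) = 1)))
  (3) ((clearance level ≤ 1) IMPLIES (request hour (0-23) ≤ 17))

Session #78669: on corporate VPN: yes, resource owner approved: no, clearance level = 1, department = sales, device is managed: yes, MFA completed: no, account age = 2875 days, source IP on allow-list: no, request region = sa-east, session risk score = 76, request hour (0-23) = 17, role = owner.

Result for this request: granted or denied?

Granted

Atomic conditions:
  device is managed: yes → true
  role = viewer: owner == viewer is false
  NOT device is managed: yes → false
  NOT resource owner approved: no → true
  source IP on allow-list: no → false
  request region ∈ {ap-south, us-east}: sa-east is not in the set → false
  clearance level ≥ 3: 1 ≥ 3 is false
  account age = 2790 days: 2875 == 2790 is false
  session risk score between 5 and 73: 76 in [5, 73] is false
  department = legal: sales == legal is false
  MFA completed: no → false
  NOT on corporate VPN: yes → false
  request hour (0-23) = 1: 17 == 1 is false
  clearance level ≤ 1: 1 ≤ 1 is true
  request hour (0-23) ≤ 17: 17 ≤ 17 is true
Combine:
[1.1.1] true OR false = true
[1.1] NOT true = false
[1.2] false AND true = false
[1.3] exactly-one(false, false, false) = false
[1] false OR false OR false = false
[2.1.1.1.2] false OR false = false
[2.1.1.1] false OR false = false
[2.1.1] NOT false = true
[2.1] NOT true = false
[2.2] false OR true OR false OR false = true
[2] false OR true = true
[3] true → true = true
[root] false OR true OR true = true
Overall: true → granted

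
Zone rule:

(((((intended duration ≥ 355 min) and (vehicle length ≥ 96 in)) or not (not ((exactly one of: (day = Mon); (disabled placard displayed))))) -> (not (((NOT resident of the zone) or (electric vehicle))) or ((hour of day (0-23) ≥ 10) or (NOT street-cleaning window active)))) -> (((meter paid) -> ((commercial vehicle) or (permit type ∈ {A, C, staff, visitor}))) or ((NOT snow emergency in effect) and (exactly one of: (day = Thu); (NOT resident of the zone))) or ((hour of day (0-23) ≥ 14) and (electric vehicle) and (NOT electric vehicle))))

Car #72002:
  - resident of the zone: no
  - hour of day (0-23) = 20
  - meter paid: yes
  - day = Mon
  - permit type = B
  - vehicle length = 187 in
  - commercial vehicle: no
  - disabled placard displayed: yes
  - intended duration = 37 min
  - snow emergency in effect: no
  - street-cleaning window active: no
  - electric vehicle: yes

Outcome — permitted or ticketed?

Permitted

Atomic conditions:
  intended duration ≥ 355 min: 37 ≥ 355 is false
  vehicle length ≥ 96 in: 187 ≥ 96 is true
  day = Mon: Mon == Mon is true
  disabled placard displayed: yes → true
  NOT resident of the zone: no → true
  electric vehicle: yes → true
  hour of day (0-23) ≥ 10: 20 ≥ 10 is true
  NOT street-cleaning window active: no → true
  meter paid: yes → true
  commercial vehicle: no → false
  permit type ∈ {A, C, staff, visitor}: B is not in the set → false
  NOT snow emergency in effect: no → true
  day = Thu: Mon == Thu is false
  hour of day (0-23) ≥ 14: 20 ≥ 14 is true
  NOT electric vehicle: yes → false
Combine:
[1.1.1] false AND true = false
[1.1.2.1.1] exactly-one(true, true) = false
[1.1.2.1] NOT false = true
[1.1.2] NOT true = false
[1.1] false OR false = false
[1.2.1.1] true OR true = true
[1.2.1] NOT true = false
[1.2.2] true OR true = true
[1.2] false OR true = true
[1] false → true (antecedent false ⇒ implication holds) = true
[2.1.2] false OR false = false
[2.1] true → false = false
[2.2.2] exactly-one(false, true) = true
[2.2] true AND true = true
[2.3] true AND true AND false = false
[2] false OR true OR false = true
[root] true → true = true
Overall: true → permitted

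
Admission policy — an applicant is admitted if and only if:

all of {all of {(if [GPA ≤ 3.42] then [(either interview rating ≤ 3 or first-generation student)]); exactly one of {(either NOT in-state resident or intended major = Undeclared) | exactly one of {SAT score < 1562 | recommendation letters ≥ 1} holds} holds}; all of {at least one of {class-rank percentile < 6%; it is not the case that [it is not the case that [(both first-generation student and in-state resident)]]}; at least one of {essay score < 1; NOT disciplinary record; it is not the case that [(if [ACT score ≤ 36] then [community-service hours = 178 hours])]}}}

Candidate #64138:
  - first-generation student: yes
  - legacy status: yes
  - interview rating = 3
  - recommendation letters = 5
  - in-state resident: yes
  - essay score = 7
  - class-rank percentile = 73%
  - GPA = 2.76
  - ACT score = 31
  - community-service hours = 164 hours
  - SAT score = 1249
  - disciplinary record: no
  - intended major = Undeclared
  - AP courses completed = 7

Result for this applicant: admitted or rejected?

Atomic conditions:
  GPA ≤ 3.42: 2.76 ≤ 3.42 is true
  interview rating ≤ 3: 3 ≤ 3 is true
  first-generation student: yes → true
  NOT in-state resident: yes → false
  intended major = Undeclared: Undeclared == Undeclared is true
  SAT score < 1562: 1249 < 1562 is true
  recommendation letters ≥ 1: 5 ≥ 1 is true
  class-rank percentile < 6%: 73 < 6 is false
  in-state resident: yes → true
  essay score < 1: 7 < 1 is false
  NOT disciplinary record: no → true
  ACT score ≤ 36: 31 ≤ 36 is true
  community-service hours = 178 hours: 164 == 178 is false
Combine:
[1.1.2] true OR true = true
[1.1] true → true = true
[1.2.1] false OR true = true
[1.2.2] exactly-one(true, true) = false
[1.2] exactly-one(true, false) = true
[1] true AND true = true
[2.1.2.1.1] true AND true = true
[2.1.2.1] NOT true = false
[2.1.2] NOT false = true
[2.1] false OR true = true
[2.2.3.1] true → false = false
[2.2.3] NOT false = true
[2.2] false OR true OR true = true
[2] true AND true = true
[root] true AND true = true
Overall: true → admitted

Admitted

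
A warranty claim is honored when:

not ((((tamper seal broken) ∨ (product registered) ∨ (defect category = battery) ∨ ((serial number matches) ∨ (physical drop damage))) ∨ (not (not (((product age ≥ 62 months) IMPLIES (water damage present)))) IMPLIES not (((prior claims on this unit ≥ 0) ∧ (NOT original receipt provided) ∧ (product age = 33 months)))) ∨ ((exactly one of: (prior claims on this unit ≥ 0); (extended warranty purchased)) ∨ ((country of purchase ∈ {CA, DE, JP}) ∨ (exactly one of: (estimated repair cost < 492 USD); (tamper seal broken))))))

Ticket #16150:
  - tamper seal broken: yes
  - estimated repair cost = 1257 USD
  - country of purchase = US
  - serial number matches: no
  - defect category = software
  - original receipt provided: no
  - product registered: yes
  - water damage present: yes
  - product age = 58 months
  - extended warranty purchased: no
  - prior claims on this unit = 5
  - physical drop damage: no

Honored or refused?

Atomic conditions:
  tamper seal broken: yes → true
  product registered: yes → true
  defect category = battery: software == battery is false
  serial number matches: no → false
  physical drop damage: no → false
  product age ≥ 62 months: 58 ≥ 62 is false
  water damage present: yes → true
  prior claims on this unit ≥ 0: 5 ≥ 0 is true
  NOT original receipt provided: no → true
  product age = 33 months: 58 == 33 is false
  extended warranty purchased: no → false
  country of purchase ∈ {CA, DE, JP}: US is not in the set → false
  estimated repair cost < 492 USD: 1257 < 492 is false
Combine:
[1.1.4] false OR false = false
[1.1] true OR true OR false OR false = true
[1.2.1.1.1] false → true (antecedent false ⇒ implication holds) = true
[1.2.1.1] NOT true = false
[1.2.1] NOT false = true
[1.2.2.1] true AND true AND false = false
[1.2.2] NOT false = true
[1.2] true → true = true
[1.3.1] exactly-one(true, false) = true
[1.3.2.2] exactly-one(false, true) = true
[1.3.2] false OR true = true
[1.3] true OR true = true
[1] true OR true OR true = true
[root] NOT true = false
Overall: false → refused

Refused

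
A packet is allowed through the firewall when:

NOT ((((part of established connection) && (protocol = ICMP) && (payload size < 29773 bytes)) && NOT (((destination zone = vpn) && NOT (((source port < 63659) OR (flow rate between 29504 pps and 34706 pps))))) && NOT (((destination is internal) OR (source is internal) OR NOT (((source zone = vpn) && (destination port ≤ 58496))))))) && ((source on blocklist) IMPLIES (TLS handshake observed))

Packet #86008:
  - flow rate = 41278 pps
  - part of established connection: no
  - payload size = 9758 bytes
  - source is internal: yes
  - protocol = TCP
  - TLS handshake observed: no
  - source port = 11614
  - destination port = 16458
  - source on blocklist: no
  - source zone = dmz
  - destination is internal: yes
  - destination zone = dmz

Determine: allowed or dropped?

Allowed

Atomic conditions:
  part of established connection: no → false
  protocol = ICMP: TCP == ICMP is false
  payload size < 29773 bytes: 9758 < 29773 is true
  destination zone = vpn: dmz == vpn is false
  source port < 63659: 11614 < 63659 is true
  flow rate between 29504 pps and 34706 pps: 41278 in [29504, 34706] is false
  destination is internal: yes → true
  source is internal: yes → true
  source zone = vpn: dmz == vpn is false
  destination port ≤ 58496: 16458 ≤ 58496 is true
  source on blocklist: no → false
  TLS handshake observed: no → false
Combine:
[1.1.1] false AND false AND true = false
[1.1.2.1.2.1] true OR false = true
[1.1.2.1.2] NOT true = false
[1.1.2.1] false AND false = false
[1.1.2] NOT false = true
[1.1.3.1.3.1] false AND true = false
[1.1.3.1.3] NOT false = true
[1.1.3.1] true OR true OR true = true
[1.1.3] NOT true = false
[1.1] false AND true AND false = false
[1] NOT false = true
[2] false → false (antecedent false ⇒ implication holds) = true
[root] true AND true = true
Overall: true → allowed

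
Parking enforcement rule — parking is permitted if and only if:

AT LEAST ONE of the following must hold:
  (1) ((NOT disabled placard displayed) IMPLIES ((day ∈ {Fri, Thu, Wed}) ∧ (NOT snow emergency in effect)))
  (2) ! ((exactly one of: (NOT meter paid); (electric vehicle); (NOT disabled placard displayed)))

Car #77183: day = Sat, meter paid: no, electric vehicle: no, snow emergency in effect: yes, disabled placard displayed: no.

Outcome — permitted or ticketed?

Permitted

Atomic conditions:
  NOT disabled placard displayed: no → true
  day ∈ {Fri, Thu, Wed}: Sat is not in the set → false
  NOT snow emergency in effect: yes → false
  NOT meter paid: no → true
  electric vehicle: no → false
Combine:
[1.2] false AND false = false
[1] true → false = false
[2.1] exactly-one(true, false, true) = false
[2] NOT false = true
[root] false OR true = true
Overall: true → permitted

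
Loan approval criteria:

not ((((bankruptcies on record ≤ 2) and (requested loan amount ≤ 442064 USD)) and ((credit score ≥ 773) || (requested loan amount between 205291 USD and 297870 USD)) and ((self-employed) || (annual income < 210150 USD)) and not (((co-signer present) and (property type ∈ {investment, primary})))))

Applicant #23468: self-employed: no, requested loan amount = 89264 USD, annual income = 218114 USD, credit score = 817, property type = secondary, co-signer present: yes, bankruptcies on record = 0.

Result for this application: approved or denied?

Atomic conditions:
  bankruptcies on record ≤ 2: 0 ≤ 2 is true
  requested loan amount ≤ 442064 USD: 89264 ≤ 442064 is true
  credit score ≥ 773: 817 ≥ 773 is true
  requested loan amount between 205291 USD and 297870 USD: 89264 in [205291, 297870] is false
  self-employed: no → false
  annual income < 210150 USD: 218114 < 210150 is false
  co-signer present: yes → true
  property type ∈ {investment, primary}: secondary is not in the set → false
Combine:
[1.1] true AND true = true
[1.2] true OR false = true
[1.3] false OR false = false
[1.4.1] true AND false = false
[1.4] NOT false = true
[1] true AND true AND false AND true = false
[root] NOT false = true
Overall: true → approved

Approved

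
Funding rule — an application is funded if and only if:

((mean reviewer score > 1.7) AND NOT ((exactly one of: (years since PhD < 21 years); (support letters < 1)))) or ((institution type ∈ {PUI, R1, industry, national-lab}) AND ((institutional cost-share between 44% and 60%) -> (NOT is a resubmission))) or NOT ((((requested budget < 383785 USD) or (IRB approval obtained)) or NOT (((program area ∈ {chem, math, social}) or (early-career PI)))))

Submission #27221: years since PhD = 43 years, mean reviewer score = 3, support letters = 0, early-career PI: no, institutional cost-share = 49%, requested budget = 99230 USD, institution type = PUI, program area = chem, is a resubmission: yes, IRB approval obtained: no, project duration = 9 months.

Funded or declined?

Declined

Atomic conditions:
  mean reviewer score > 1.7: 3 > 1.7 is true
  years since PhD < 21 years: 43 < 21 is false
  support letters < 1: 0 < 1 is true
  institution type ∈ {PUI, R1, industry, national-lab}: PUI is in the set → true
  institutional cost-share between 44% and 60%: 49 in [44, 60] is true
  NOT is a resubmission: yes → false
  requested budget < 383785 USD: 99230 < 383785 is true
  IRB approval obtained: no → false
  program area ∈ {chem, math, social}: chem is in the set → true
  early-career PI: no → false
Combine:
[1.2.1] exactly-one(false, true) = true
[1.2] NOT true = false
[1] true AND false = false
[2.2] true → false = false
[2] true AND false = false
[3.1.1] true OR false = true
[3.1.2.1] true OR false = true
[3.1.2] NOT true = false
[3.1] true OR false = true
[3] NOT true = false
[root] false OR false OR false = false
Overall: false → declined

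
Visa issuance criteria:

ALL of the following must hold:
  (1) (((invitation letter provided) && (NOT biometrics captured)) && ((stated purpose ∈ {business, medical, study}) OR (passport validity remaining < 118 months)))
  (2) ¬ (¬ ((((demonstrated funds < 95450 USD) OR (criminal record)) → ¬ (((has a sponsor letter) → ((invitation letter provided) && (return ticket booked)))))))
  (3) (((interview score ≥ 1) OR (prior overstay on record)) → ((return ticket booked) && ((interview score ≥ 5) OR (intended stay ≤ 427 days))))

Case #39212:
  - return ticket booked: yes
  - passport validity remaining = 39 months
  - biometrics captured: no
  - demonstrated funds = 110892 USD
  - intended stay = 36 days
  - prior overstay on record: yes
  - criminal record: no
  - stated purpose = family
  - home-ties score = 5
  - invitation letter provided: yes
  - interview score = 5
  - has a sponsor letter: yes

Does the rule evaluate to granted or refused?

Granted

Atomic conditions:
  invitation letter provided: yes → true
  NOT biometrics captured: no → true
  stated purpose ∈ {business, medical, study}: family is not in the set → false
  passport validity remaining < 118 months: 39 < 118 is true
  demonstrated funds < 95450 USD: 110892 < 95450 is false
  criminal record: no → false
  has a sponsor letter: yes → true
  return ticket booked: yes → true
  interview score ≥ 1: 5 ≥ 1 is true
  prior overstay on record: yes → true
  interview score ≥ 5: 5 ≥ 5 is true
  intended stay ≤ 427 days: 36 ≤ 427 is true
Combine:
[1.1] true AND true = true
[1.2] false OR true = true
[1] true AND true = true
[2.1.1.1] false OR false = false
[2.1.1.2.1.2] true AND true = true
[2.1.1.2.1] true → true = true
[2.1.1.2] NOT true = false
[2.1.1] false → false (antecedent false ⇒ implication holds) = true
[2.1] NOT true = false
[2] NOT false = true
[3.1] true OR true = true
[3.2.2] true OR true = true
[3.2] true AND true = true
[3] true → true = true
[root] true AND true AND true = true
Overall: true → granted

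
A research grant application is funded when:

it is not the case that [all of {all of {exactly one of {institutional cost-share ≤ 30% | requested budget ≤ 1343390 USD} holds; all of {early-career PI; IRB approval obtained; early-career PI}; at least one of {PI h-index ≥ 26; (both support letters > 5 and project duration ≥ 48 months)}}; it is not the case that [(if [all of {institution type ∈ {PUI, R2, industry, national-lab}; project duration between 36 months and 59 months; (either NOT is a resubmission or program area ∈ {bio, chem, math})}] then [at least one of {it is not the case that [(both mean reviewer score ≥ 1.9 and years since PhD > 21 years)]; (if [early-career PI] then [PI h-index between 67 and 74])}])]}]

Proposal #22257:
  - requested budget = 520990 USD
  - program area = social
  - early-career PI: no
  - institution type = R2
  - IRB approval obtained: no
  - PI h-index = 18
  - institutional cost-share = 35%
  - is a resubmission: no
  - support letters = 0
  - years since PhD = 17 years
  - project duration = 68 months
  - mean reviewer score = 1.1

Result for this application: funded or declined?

Atomic conditions:
  institutional cost-share ≤ 30%: 35 ≤ 30 is false
  requested budget ≤ 1343390 USD: 520990 ≤ 1343390 is true
  early-career PI: no → false
  IRB approval obtained: no → false
  PI h-index ≥ 26: 18 ≥ 26 is false
  support letters > 5: 0 > 5 is false
  project duration ≥ 48 months: 68 ≥ 48 is true
  institution type ∈ {PUI, R2, industry, national-lab}: R2 is in the set → true
  project duration between 36 months and 59 months: 68 in [36, 59] is false
  NOT is a resubmission: no → true
  program area ∈ {bio, chem, math}: social is not in the set → false
  mean reviewer score ≥ 1.9: 1.1 ≥ 1.9 is false
  years since PhD > 21 years: 17 > 21 is false
  PI h-index between 67 and 74: 18 in [67, 74] is false
Combine:
[1.1.1] exactly-one(false, true) = true
[1.1.2] false AND false AND false = false
[1.1.3.2] false AND true = false
[1.1.3] false OR false = false
[1.1] true AND false AND false = false
[1.2.1.1.3] true OR false = true
[1.2.1.1] true AND false AND true = false
[1.2.1.2.1.1] false AND false = false
[1.2.1.2.1] NOT false = true
[1.2.1.2.2] false → false (antecedent false ⇒ implication holds) = true
[1.2.1.2] true OR true = true
[1.2.1] false → true (antecedent false ⇒ implication holds) = true
[1.2] NOT true = false
[1] false AND false = false
[root] NOT false = true
Overall: true → funded

Funded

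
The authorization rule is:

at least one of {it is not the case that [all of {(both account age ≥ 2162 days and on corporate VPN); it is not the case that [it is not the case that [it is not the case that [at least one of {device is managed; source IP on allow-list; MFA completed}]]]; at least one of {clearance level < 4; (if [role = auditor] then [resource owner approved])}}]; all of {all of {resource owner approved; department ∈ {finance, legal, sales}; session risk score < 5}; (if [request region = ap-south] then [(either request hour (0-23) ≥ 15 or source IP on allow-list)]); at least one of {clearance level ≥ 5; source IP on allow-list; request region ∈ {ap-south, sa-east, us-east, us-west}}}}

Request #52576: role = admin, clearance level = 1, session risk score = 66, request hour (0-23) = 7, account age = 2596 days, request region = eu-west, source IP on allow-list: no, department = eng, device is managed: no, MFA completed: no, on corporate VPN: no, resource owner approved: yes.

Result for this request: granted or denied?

Atomic conditions:
  account age ≥ 2162 days: 2596 ≥ 2162 is true
  on corporate VPN: no → false
  device is managed: no → false
  source IP on allow-list: no → false
  MFA completed: no → false
  clearance level < 4: 1 < 4 is true
  role = auditor: admin == auditor is false
  resource owner approved: yes → true
  department ∈ {finance, legal, sales}: eng is not in the set → false
  session risk score < 5: 66 < 5 is false
  request region = ap-south: eu-west == ap-south is false
  request hour (0-23) ≥ 15: 7 ≥ 15 is false
  clearance level ≥ 5: 1 ≥ 5 is false
  request region ∈ {ap-south, sa-east, us-east, us-west}: eu-west is not in the set → false
Combine:
[1.1.1] true AND false = false
[1.1.2.1.1.1] false OR false OR false = false
[1.1.2.1.1] NOT false = true
[1.1.2.1] NOT true = false
[1.1.2] NOT false = true
[1.1.3.2] false → true (antecedent false ⇒ implication holds) = true
[1.1.3] true OR true = true
[1.1] false AND true AND true = false
[1] NOT false = true
[2.1] true AND false AND false = false
[2.2.2] false OR false = false
[2.2] false → false (antecedent false ⇒ implication holds) = true
[2.3] false OR false OR false = false
[2] false AND true AND false = false
[root] true OR false = true
Overall: true → granted

Granted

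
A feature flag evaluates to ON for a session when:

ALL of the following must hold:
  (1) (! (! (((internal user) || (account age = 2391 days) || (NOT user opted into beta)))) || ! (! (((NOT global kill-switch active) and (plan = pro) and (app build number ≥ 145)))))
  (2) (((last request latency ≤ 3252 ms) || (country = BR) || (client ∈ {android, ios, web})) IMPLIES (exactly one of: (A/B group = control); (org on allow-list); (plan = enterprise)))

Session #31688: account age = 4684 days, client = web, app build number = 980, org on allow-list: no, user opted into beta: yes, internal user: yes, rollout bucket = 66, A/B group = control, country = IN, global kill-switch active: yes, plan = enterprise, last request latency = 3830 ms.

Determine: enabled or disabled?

Atomic conditions:
  internal user: yes → true
  account age = 2391 days: 4684 == 2391 is false
  NOT user opted into beta: yes → false
  NOT global kill-switch active: yes → false
  plan = pro: enterprise == pro is false
  app build number ≥ 145: 980 ≥ 145 is true
  last request latency ≤ 3252 ms: 3830 ≤ 3252 is false
  country = BR: IN == BR is false
  client ∈ {android, ios, web}: web is in the set → true
  A/B group = control: control == control is true
  org on allow-list: no → false
  plan = enterprise: enterprise == enterprise is true
Combine:
[1.1.1.1] true OR false OR false = true
[1.1.1] NOT true = false
[1.1] NOT false = true
[1.2.1.1] false AND false AND true = false
[1.2.1] NOT false = true
[1.2] NOT true = false
[1] true OR false = true
[2.1] false OR false OR true = true
[2.2] exactly-one(true, false, true) = false
[2] true → false = false
[root] true AND false = false
Overall: false → disabled

Disabled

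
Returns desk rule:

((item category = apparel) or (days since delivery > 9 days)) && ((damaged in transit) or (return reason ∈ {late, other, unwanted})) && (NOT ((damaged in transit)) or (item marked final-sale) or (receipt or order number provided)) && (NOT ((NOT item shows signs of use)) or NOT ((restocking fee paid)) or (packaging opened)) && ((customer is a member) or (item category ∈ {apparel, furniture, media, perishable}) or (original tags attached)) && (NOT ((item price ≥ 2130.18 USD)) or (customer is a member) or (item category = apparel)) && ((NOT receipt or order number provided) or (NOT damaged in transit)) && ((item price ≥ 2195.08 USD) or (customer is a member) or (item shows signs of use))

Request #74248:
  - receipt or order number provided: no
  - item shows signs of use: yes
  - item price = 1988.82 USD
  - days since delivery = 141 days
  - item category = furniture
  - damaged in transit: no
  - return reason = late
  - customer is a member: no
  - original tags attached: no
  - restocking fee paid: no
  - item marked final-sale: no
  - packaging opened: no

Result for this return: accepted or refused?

Accepted

Atomic conditions:
  item category = apparel: furniture == apparel is false
  days since delivery > 9 days: 141 > 9 is true
  damaged in transit: no → false
  return reason ∈ {late, other, unwanted}: late is in the set → true
  item marked final-sale: no → false
  receipt or order number provided: no → false
  NOT item shows signs of use: yes → false
  restocking fee paid: no → false
  packaging opened: no → false
  customer is a member: no → false
  item category ∈ {apparel, furniture, media, perishable}: furniture is in the set → true
  original tags attached: no → false
  item price ≥ 2130.18 USD: 1988.82 ≥ 2130.18 is false
  NOT receipt or order number provided: no → true
  NOT damaged in transit: no → true
  item price ≥ 2195.08 USD: 1988.82 ≥ 2195.08 is false
  item shows signs of use: yes → true
Combine:
[1] false OR true = true
[2] false OR true = true
[3.1] NOT false = true
[3] true OR false OR false = true
[4.1] NOT false = true
[4.2] NOT false = true
[4] true OR true OR false = true
[5] false OR true OR false = true
[6.1] NOT false = true
[6] true OR false OR false = true
[7] true OR true = true
[8] false OR false OR true = true
[root] true AND true AND true AND true AND true AND true AND true AND true = true
Overall: true → accepted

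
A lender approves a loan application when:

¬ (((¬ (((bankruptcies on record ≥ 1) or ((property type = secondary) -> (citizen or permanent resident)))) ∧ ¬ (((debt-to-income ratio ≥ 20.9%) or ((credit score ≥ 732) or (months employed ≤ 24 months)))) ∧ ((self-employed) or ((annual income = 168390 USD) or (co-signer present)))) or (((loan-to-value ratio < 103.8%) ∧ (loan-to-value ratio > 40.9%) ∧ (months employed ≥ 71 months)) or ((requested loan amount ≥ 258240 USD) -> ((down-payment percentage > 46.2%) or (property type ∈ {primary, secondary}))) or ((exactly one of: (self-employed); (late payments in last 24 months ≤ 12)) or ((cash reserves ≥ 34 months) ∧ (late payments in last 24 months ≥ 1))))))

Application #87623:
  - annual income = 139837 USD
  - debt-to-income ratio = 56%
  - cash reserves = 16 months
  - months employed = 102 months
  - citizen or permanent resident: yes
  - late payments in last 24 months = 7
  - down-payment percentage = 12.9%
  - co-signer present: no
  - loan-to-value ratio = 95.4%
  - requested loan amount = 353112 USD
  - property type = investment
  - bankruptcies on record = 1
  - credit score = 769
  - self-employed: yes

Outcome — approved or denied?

Atomic conditions:
  bankruptcies on record ≥ 1: 1 ≥ 1 is true
  property type = secondary: investment == secondary is false
  citizen or permanent resident: yes → true
  debt-to-income ratio ≥ 20.9%: 56 ≥ 20.9 is true
  credit score ≥ 732: 769 ≥ 732 is true
  months employed ≤ 24 months: 102 ≤ 24 is false
  self-employed: yes → true
  annual income = 168390 USD: 139837 == 168390 is false
  co-signer present: no → false
  loan-to-value ratio < 103.8%: 95.4 < 103.8 is true
  loan-to-value ratio > 40.9%: 95.4 > 40.9 is true
  months employed ≥ 71 months: 102 ≥ 71 is true
  requested loan amount ≥ 258240 USD: 353112 ≥ 258240 is true
  down-payment percentage > 46.2%: 12.9 > 46.2 is false
  property type ∈ {primary, secondary}: investment is not in the set → false
  late payments in last 24 months ≤ 12: 7 ≤ 12 is true
  cash reserves ≥ 34 months: 16 ≥ 34 is false
  late payments in last 24 months ≥ 1: 7 ≥ 1 is true
Combine:
[1.1.1.1.2] false → true (antecedent false ⇒ implication holds) = true
[1.1.1.1] true OR true = true
[1.1.1] NOT true = false
[1.1.2.1.2] true OR false = true
[1.1.2.1] true OR true = true
[1.1.2] NOT true = false
[1.1.3.2] false OR false = false
[1.1.3] true OR false = true
[1.1] false AND false AND true = false
[1.2.1] true AND true AND true = true
[1.2.2.2] false OR false = false
[1.2.2] true → false = false
[1.2.3.1] exactly-one(true, true) = false
[1.2.3.2] false AND true = false
[1.2.3] false OR false = false
[1.2] true OR false OR false = true
[1] false OR true = true
[root] NOT true = false
Overall: false → denied

Denied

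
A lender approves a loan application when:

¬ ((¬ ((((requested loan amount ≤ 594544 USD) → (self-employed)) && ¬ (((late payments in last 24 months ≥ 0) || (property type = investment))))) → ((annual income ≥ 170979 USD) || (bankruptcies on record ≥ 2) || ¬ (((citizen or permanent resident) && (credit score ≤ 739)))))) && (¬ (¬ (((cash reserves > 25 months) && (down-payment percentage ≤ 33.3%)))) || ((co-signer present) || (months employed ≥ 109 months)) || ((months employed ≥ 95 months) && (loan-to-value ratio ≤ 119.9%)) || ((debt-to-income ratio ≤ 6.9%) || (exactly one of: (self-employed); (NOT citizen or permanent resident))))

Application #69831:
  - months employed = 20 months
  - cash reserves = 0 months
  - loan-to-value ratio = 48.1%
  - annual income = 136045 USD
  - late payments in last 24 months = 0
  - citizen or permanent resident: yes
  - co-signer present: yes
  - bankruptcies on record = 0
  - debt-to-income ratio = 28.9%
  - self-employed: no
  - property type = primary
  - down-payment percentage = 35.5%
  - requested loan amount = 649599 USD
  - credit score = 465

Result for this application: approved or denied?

Atomic conditions:
  requested loan amount ≤ 594544 USD: 649599 ≤ 594544 is false
  self-employed: no → false
  late payments in last 24 months ≥ 0: 0 ≥ 0 is true
  property type = investment: primary == investment is false
  annual income ≥ 170979 USD: 136045 ≥ 170979 is false
  bankruptcies on record ≥ 2: 0 ≥ 2 is false
  citizen or permanent resident: yes → true
  credit score ≤ 739: 465 ≤ 739 is true
  cash reserves > 25 months: 0 > 25 is false
  down-payment percentage ≤ 33.3%: 35.5 ≤ 33.3 is false
  co-signer present: yes → true
  months employed ≥ 109 months: 20 ≥ 109 is false
  months employed ≥ 95 months: 20 ≥ 95 is false
  loan-to-value ratio ≤ 119.9%: 48.1 ≤ 119.9 is true
  debt-to-income ratio ≤ 6.9%: 28.9 ≤ 6.9 is false
  NOT citizen or permanent resident: yes → false
Combine:
[1.1.1.1.1] false → false (antecedent false ⇒ implication holds) = true
[1.1.1.1.2.1] true OR false = true
[1.1.1.1.2] NOT true = false
[1.1.1.1] true AND false = false
[1.1.1] NOT false = true
[1.1.2.3.1] true AND true = true
[1.1.2.3] NOT true = false
[1.1.2] false OR false OR false = false
[1.1] true → false = false
[1] NOT false = true
[2.1.1.1] false AND false = false
[2.1.1] NOT false = true
[2.1] NOT true = false
[2.2] true OR false = true
[2.3] false AND true = false
[2.4.2] exactly-one(false, false) = false
[2.4] false OR false = false
[2] false OR true OR false OR false = true
[root] true AND true = true
Overall: true → approved

Approved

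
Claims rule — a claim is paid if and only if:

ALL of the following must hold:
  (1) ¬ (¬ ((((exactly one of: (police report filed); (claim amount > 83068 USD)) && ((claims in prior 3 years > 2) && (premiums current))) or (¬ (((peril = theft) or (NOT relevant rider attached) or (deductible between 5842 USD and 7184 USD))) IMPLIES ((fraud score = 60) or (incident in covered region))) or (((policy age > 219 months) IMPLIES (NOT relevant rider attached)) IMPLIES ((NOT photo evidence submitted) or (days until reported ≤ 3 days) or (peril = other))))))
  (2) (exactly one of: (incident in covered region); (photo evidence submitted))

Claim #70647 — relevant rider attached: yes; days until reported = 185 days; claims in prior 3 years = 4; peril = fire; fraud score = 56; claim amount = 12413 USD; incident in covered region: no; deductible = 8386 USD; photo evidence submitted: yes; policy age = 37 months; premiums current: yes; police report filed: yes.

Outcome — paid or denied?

Atomic conditions:
  police report filed: yes → true
  claim amount > 83068 USD: 12413 > 83068 is false
  claims in prior 3 years > 2: 4 > 2 is true
  premiums current: yes → true
  peril = theft: fire == theft is false
  NOT relevant rider attached: yes → false
  deductible between 5842 USD and 7184 USD: 8386 in [5842, 7184] is false
  fraud score = 60: 56 == 60 is false
  incident in covered region: no → false
  policy age > 219 months: 37 > 219 is false
  NOT photo evidence submitted: yes → false
  days until reported ≤ 3 days: 185 ≤ 3 is false
  peril = other: fire == other is false
  photo evidence submitted: yes → true
Combine:
[1.1.1.1.1] exactly-one(true, false) = true
[1.1.1.1.2] true AND true = true
[1.1.1.1] true AND true = true
[1.1.1.2.1.1] false OR false OR false = false
[1.1.1.2.1] NOT false = true
[1.1.1.2.2] false OR false = false
[1.1.1.2] true → false = false
[1.1.1.3.1] false → false (antecedent false ⇒ implication holds) = true
[1.1.1.3.2] false OR false OR false = false
[1.1.1.3] true → false = false
[1.1.1] true OR false OR false = true
[1.1] NOT true = false
[1] NOT false = true
[2] exactly-one(false, true) = true
[root] true AND true = true
Overall: true → paid

Paid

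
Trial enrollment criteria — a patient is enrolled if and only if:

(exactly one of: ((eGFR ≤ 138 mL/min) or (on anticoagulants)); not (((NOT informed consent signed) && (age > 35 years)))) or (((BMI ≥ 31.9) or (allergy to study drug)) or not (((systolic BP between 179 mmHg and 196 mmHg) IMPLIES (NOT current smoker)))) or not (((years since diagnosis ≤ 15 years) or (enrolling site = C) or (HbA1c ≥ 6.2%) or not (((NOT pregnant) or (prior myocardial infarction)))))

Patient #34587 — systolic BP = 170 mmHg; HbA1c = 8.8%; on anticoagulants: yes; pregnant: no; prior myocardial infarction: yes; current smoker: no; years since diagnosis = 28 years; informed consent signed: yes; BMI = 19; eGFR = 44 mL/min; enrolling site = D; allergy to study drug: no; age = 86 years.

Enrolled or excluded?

Excluded

Atomic conditions:
  eGFR ≤ 138 mL/min: 44 ≤ 138 is true
  on anticoagulants: yes → true
  NOT informed consent signed: yes → false
  age > 35 years: 86 > 35 is true
  BMI ≥ 31.9: 19 ≥ 31.9 is false
  allergy to study drug: no → false
  systolic BP between 179 mmHg and 196 mmHg: 170 in [179, 196] is false
  NOT current smoker: no → true
  years since diagnosis ≤ 15 years: 28 ≤ 15 is false
  enrolling site = C: D == C is false
  HbA1c ≥ 6.2%: 8.8 ≥ 6.2 is true
  NOT pregnant: no → true
  prior myocardial infarction: yes → true
Combine:
[1.1] true OR true = true
[1.2.1] false AND true = false
[1.2] NOT false = true
[1] exactly-one(true, true) = false
[2.1] false OR false = false
[2.2.1] false → true (antecedent false ⇒ implication holds) = true
[2.2] NOT true = false
[2] false OR false = false
[3.1.4.1] true OR true = true
[3.1.4] NOT true = false
[3.1] false OR false OR true OR false = true
[3] NOT true = false
[root] false OR false OR false = false
Overall: false → excluded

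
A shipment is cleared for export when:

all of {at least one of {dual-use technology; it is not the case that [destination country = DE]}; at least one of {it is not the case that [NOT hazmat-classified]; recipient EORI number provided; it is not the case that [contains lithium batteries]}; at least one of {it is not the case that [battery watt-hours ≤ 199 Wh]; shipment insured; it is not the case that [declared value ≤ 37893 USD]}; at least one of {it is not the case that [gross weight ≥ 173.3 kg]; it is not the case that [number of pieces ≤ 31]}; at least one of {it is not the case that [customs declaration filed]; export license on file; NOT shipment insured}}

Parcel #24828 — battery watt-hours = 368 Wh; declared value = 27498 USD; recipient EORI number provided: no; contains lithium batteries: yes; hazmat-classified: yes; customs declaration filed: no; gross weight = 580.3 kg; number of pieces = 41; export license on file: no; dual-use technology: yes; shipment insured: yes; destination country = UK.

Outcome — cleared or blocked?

Cleared

Atomic conditions:
  dual-use technology: yes → true
  destination country = DE: UK == DE is false
  NOT hazmat-classified: yes → false
  recipient EORI number provided: no → false
  contains lithium batteries: yes → true
  battery watt-hours ≤ 199 Wh: 368 ≤ 199 is false
  shipment insured: yes → true
  declared value ≤ 37893 USD: 27498 ≤ 37893 is true
  gross weight ≥ 173.3 kg: 580.3 ≥ 173.3 is true
  number of pieces ≤ 31: 41 ≤ 31 is false
  customs declaration filed: no → false
  export license on file: no → false
  NOT shipment insured: yes → false
Combine:
[1.2] NOT false = true
[1] true OR true = true
[2.1] NOT false = true
[2.3] NOT true = false
[2] true OR false OR false = true
[3.1] NOT false = true
[3.3] NOT true = false
[3] true OR true OR false = true
[4.1] NOT true = false
[4.2] NOT false = true
[4] false OR true = true
[5.1] NOT false = true
[5] true OR false OR false = true
[root] true AND true AND true AND true AND true = true
Overall: true → cleared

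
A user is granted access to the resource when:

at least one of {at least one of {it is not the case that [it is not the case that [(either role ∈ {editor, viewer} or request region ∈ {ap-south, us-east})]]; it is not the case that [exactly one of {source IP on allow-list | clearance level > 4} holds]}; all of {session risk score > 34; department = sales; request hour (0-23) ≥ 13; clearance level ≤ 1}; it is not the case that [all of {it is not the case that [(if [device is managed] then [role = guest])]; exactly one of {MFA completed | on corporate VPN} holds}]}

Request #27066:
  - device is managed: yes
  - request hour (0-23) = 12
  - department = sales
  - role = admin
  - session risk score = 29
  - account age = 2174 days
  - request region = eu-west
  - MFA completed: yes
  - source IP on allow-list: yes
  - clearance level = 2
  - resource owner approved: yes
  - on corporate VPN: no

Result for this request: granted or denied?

Atomic conditions:
  role ∈ {editor, viewer}: admin is not in the set → false
  request region ∈ {ap-south, us-east}: eu-west is not in the set → false
  source IP on allow-list: yes → true
  clearance level > 4: 2 > 4 is false
  session risk score > 34: 29 > 34 is false
  department = sales: sales == sales is true
  request hour (0-23) ≥ 13: 12 ≥ 13 is false
  clearance level ≤ 1: 2 ≤ 1 is false
  device is managed: yes → true
  role = guest: admin == guest is false
  MFA completed: yes → true
  on corporate VPN: no → false
Combine:
[1.1.1.1] false OR false = false
[1.1.1] NOT false = true
[1.1] NOT true = false
[1.2.1] exactly-one(true, false) = true
[1.2] NOT true = false
[1] false OR false = false
[2] false AND true AND false AND false = false
[3.1.1.1] true → false = false
[3.1.1] NOT false = true
[3.1.2] exactly-one(true, false) = true
[3.1] true AND true = true
[3] NOT true = false
[root] false OR false OR false = false
Overall: false → denied

Denied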